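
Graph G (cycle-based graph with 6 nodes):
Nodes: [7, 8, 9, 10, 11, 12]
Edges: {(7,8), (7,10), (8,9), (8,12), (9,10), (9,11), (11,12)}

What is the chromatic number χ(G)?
χ(G) = 2

Clique number ω(G) = 2 (lower bound: χ ≥ ω).
The graph is bipartite (no odd cycle), so 2 colors suffice: χ(G) = 2.
A valid 2-coloring: color 1: [8, 10, 11]; color 2: [7, 9, 12].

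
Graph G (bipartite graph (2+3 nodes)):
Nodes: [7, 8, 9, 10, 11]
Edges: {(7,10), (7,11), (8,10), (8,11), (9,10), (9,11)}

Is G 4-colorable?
A valid 4-coloring: color 1: [10, 11]; color 2: [7, 8, 9].
(χ(G) = 2 ≤ 4.)

Yes, G is 4-colorable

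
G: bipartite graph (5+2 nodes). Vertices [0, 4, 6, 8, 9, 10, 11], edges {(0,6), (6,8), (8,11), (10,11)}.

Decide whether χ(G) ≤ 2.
Yes, G is 2-colorable

A valid 2-coloring: color 1: [0, 4, 8, 9, 10]; color 2: [6, 11].
(χ(G) = 2 ≤ 2.)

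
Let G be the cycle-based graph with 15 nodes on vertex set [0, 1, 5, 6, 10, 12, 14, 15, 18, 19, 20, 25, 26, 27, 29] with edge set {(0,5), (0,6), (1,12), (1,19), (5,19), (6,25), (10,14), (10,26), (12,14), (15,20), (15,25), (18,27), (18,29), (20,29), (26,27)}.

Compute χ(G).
χ(G) = 3

Clique number ω(G) = 2 (lower bound: χ ≥ ω).
Odd cycle [14, 10, 26, 27, 18, 29, 20, 15, 25, 6, 0, 5, 19, 1, 12] needs 3 colors (χ ≥ 3).
The coloring below uses 3 colors, so χ(G) = 3.
A valid 3-coloring: color 1: [0, 1, 14, 18, 20, 25, 26]; color 2: [5, 6, 10, 12, 15, 27, 29]; color 3: [19].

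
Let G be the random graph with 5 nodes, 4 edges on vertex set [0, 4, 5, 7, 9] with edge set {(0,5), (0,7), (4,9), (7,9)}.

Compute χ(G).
Clique number ω(G) = 2 (lower bound: χ ≥ ω).
The graph is bipartite (no odd cycle), so 2 colors suffice: χ(G) = 2.
A valid 2-coloring: color 1: [0, 9]; color 2: [4, 5, 7].

χ(G) = 2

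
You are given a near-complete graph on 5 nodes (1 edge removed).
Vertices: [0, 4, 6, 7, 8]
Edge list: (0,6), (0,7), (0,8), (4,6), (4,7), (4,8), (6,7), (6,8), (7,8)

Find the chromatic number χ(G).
Clique number ω(G) = 4 (lower bound: χ ≥ ω).
The clique on [0, 6, 7, 8] has size 4, forcing χ ≥ 4, and the coloring below uses 4 colors, so χ(G) = 4.
A valid 4-coloring: color 1: [8]; color 2: [7]; color 3: [6]; color 4: [0, 4].

χ(G) = 4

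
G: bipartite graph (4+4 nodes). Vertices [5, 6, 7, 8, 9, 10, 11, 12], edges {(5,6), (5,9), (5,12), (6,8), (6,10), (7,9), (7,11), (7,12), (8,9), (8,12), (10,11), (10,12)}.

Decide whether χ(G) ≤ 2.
Yes, G is 2-colorable

A valid 2-coloring: color 1: [6, 9, 11, 12]; color 2: [5, 7, 8, 10].
(χ(G) = 2 ≤ 2.)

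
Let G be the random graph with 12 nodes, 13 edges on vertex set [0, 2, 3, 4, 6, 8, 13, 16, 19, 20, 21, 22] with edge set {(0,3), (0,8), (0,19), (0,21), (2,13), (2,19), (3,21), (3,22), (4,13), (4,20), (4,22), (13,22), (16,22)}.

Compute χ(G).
χ(G) = 3

Clique number ω(G) = 3 (lower bound: χ ≥ ω).
The clique on [0, 3, 21] has size 3, forcing χ ≥ 3, and the coloring below uses 3 colors, so χ(G) = 3.
A valid 3-coloring: color 1: [0, 2, 6, 20, 22]; color 2: [3, 4, 8, 16, 19]; color 3: [13, 21].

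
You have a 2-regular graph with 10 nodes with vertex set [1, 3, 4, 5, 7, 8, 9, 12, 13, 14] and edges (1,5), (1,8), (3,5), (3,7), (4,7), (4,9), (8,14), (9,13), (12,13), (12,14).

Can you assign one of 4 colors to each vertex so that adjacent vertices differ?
A valid 4-coloring: color 1: [1, 3, 4, 13, 14]; color 2: [5, 7, 8, 9, 12].
(χ(G) = 2 ≤ 4.)

Yes, G is 4-colorable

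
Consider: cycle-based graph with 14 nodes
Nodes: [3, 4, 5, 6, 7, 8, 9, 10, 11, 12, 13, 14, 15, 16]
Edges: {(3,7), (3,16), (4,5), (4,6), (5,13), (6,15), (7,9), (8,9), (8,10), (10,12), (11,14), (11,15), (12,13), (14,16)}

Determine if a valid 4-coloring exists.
A valid 4-coloring: color 1: [3, 4, 9, 10, 13, 14, 15]; color 2: [5, 6, 7, 8, 11, 12, 16].
(χ(G) = 2 ≤ 4.)

Yes, G is 4-colorable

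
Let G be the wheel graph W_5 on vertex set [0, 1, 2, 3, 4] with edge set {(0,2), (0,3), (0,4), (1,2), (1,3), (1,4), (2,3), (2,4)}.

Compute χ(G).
χ(G) = 3

Clique number ω(G) = 3 (lower bound: χ ≥ ω).
The clique on [0, 2, 3] has size 3, forcing χ ≥ 3, and the coloring below uses 3 colors, so χ(G) = 3.
A valid 3-coloring: color 1: [2]; color 2: [3, 4]; color 3: [0, 1].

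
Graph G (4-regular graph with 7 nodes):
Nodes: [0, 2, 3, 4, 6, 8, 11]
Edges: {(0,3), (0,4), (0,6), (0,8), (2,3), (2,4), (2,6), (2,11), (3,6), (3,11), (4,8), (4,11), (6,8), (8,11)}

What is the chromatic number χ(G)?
χ(G) = 4

Clique number ω(G) = 3 (lower bound: χ ≥ ω).
Suppose a proper 3-coloring c exists. The clique [0, 3, 6] takes 3 distinct colors; by symmetry let c(0) = 1, c(3) = 2, c(6) = 3.
- Vertex 2: neighbors [3, 6] already have colors [2, 3] ⇒ c(2) = 1.
- Vertex 8: neighbors [0, 6] already have colors [1, 3] ⇒ c(8) = 2.
- Vertex 4: neighbors [0, 8] already have colors [1, 2] ⇒ c(4) = 3.
- Vertex 11: neighbors [2, 3, 4] already have colors [1, 2, 3] — all 3 colors blocked. Contradiction.
The forced assignments end in a contradiction, so G has no proper 3-coloring (χ ≥ 4).
The coloring below uses 4 colors, so χ(G) = 4.
A valid 4-coloring: color 1: [0, 2]; color 2: [3, 8]; color 3: [6, 11]; color 4: [4].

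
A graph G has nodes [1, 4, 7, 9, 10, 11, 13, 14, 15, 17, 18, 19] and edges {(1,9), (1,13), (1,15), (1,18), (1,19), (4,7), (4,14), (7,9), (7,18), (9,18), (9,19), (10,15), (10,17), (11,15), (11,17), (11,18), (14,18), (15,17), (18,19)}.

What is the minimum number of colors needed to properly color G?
Clique number ω(G) = 4 (lower bound: χ ≥ ω).
The clique on [1, 9, 18, 19] has size 4, forcing χ ≥ 4, and the coloring below uses 4 colors, so χ(G) = 4.
A valid 4-coloring: color 1: [4, 13, 15, 18]; color 2: [1, 7, 14, 17]; color 3: [9, 10, 11]; color 4: [19].

χ(G) = 4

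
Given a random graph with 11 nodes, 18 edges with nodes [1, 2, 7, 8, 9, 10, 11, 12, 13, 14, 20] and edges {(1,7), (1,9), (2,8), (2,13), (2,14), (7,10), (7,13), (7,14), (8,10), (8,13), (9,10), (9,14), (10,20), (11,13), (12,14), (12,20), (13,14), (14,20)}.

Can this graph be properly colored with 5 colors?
A valid 5-coloring: color 1: [1, 8, 11, 14]; color 2: [10, 12, 13]; color 3: [2, 7, 9, 20].
(χ(G) = 3 ≤ 5.)

Yes, G is 5-colorable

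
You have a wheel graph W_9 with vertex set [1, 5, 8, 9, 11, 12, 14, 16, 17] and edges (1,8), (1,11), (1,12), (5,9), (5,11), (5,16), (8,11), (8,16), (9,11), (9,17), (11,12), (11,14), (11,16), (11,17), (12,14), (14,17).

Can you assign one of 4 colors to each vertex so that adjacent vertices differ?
A valid 4-coloring: color 1: [11]; color 2: [1, 9, 14, 16]; color 3: [5, 8, 12, 17].
(χ(G) = 3 ≤ 4.)

Yes, G is 4-colorable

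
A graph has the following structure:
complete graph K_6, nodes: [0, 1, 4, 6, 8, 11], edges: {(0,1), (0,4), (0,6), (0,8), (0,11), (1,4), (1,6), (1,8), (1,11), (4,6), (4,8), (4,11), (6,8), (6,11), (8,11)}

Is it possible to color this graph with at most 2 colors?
The clique on vertices [0, 1, 4, 6, 8, 11] has size 6 > 2, so it alone needs 6 colors.

No, G is not 2-colorable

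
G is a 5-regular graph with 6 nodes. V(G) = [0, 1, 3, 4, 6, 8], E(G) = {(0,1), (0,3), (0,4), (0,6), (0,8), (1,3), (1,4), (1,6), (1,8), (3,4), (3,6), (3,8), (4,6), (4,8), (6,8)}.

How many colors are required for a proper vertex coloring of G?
χ(G) = 6

Clique number ω(G) = 6 (lower bound: χ ≥ ω).
The clique on [0, 1, 3, 4, 6, 8] has size 6, forcing χ ≥ 6, and the coloring below uses 6 colors, so χ(G) = 6.
A valid 6-coloring: color 1: [4]; color 2: [0]; color 3: [1]; color 4: [3]; color 5: [8]; color 6: [6].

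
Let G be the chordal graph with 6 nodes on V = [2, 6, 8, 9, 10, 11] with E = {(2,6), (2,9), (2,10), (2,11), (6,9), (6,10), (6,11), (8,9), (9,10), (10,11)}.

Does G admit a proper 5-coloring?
Yes, G is 5-colorable

A valid 5-coloring: color 1: [6, 8]; color 2: [2]; color 3: [10]; color 4: [9, 11].
(χ(G) = 4 ≤ 5.)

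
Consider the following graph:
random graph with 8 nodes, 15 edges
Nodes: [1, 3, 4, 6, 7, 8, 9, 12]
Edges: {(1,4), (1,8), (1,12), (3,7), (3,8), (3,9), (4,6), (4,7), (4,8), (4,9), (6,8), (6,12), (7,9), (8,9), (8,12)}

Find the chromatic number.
χ(G) = 3

Clique number ω(G) = 3 (lower bound: χ ≥ ω).
The clique on [3, 8, 9] has size 3, forcing χ ≥ 3, and the coloring below uses 3 colors, so χ(G) = 3.
A valid 3-coloring: color 1: [7, 8]; color 2: [3, 4, 12]; color 3: [1, 6, 9].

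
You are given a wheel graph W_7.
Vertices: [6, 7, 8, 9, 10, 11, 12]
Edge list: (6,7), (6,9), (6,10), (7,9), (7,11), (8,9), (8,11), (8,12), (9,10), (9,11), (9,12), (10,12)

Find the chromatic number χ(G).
Clique number ω(G) = 3 (lower bound: χ ≥ ω).
The clique on [8, 9, 11] has size 3, forcing χ ≥ 3, and the coloring below uses 3 colors, so χ(G) = 3.
A valid 3-coloring: color 1: [9]; color 2: [6, 11, 12]; color 3: [7, 8, 10].

χ(G) = 3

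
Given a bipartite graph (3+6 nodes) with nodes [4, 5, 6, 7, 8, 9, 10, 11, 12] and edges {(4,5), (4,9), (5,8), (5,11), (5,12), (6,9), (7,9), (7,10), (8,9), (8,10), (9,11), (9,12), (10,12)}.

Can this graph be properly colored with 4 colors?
Yes, G is 4-colorable

A valid 4-coloring: color 1: [5, 9, 10]; color 2: [4, 6, 7, 8, 11, 12].
(χ(G) = 2 ≤ 4.)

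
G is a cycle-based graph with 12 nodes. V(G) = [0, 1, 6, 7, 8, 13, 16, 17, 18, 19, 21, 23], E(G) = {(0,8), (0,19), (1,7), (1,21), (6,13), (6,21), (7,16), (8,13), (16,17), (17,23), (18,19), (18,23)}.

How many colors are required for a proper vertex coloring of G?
χ(G) = 2

Clique number ω(G) = 2 (lower bound: χ ≥ ω).
The graph is bipartite (no odd cycle), so 2 colors suffice: χ(G) = 2.
A valid 2-coloring: color 1: [1, 6, 8, 16, 19, 23]; color 2: [0, 7, 13, 17, 18, 21].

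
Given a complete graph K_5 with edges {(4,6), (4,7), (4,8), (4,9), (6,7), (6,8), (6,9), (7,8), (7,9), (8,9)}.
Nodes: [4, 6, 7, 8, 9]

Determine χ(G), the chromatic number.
Clique number ω(G) = 5 (lower bound: χ ≥ ω).
The clique on [4, 6, 7, 8, 9] has size 5, forcing χ ≥ 5, and the coloring below uses 5 colors, so χ(G) = 5.
A valid 5-coloring: color 1: [8]; color 2: [9]; color 3: [7]; color 4: [6]; color 5: [4].

χ(G) = 5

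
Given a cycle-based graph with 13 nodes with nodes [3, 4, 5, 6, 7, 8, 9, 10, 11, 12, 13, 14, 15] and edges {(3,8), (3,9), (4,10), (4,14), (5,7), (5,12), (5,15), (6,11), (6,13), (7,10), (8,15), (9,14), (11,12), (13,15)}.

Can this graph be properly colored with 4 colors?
Yes, G is 4-colorable

A valid 4-coloring: color 1: [3, 6, 10, 12, 14, 15]; color 2: [4, 5, 8, 9, 11, 13]; color 3: [7].
(χ(G) = 3 ≤ 4.)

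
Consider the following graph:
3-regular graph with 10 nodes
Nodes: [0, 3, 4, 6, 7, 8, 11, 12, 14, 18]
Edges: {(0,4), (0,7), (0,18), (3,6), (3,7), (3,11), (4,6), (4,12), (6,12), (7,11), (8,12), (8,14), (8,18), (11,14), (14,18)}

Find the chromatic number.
Clique number ω(G) = 3 (lower bound: χ ≥ ω).
The clique on [3, 7, 11] has size 3, forcing χ ≥ 3, and the coloring below uses 3 colors, so χ(G) = 3.
A valid 3-coloring: color 1: [0, 3, 12, 14]; color 2: [4, 8, 11]; color 3: [6, 7, 18].

χ(G) = 3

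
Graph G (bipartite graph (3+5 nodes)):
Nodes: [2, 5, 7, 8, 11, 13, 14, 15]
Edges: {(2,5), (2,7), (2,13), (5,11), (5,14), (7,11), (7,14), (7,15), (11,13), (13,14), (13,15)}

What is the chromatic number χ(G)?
Clique number ω(G) = 2 (lower bound: χ ≥ ω).
The graph is bipartite (no odd cycle), so 2 colors suffice: χ(G) = 2.
A valid 2-coloring: color 1: [5, 7, 8, 13]; color 2: [2, 11, 14, 15].

χ(G) = 2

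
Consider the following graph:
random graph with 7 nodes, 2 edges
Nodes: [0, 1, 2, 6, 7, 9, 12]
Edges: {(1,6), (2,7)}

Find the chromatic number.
χ(G) = 2

Clique number ω(G) = 2 (lower bound: χ ≥ ω).
The graph is bipartite (no odd cycle), so 2 colors suffice: χ(G) = 2.
A valid 2-coloring: color 1: [0, 2, 6, 9, 12]; color 2: [1, 7].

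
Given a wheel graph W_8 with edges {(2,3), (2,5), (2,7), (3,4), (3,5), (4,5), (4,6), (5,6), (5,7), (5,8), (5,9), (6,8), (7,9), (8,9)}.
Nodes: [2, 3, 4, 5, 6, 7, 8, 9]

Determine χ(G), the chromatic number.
χ(G) = 4

Clique number ω(G) = 3 (lower bound: χ ≥ ω).
Odd cycle [3, 2, 7, 9, 8, 6, 4] needs 3 colors (χ ≥ 3).
Vertex 5 is adjacent to every vertex of [2, 3, 4, 6, 7, 8, 9], which already need 3 colors among themselves, so 5 needs a new color (χ ≥ 4).
The coloring below uses 4 colors, so χ(G) = 4.
A valid 4-coloring: color 1: [5]; color 2: [3, 6, 7]; color 3: [2, 4, 9]; color 4: [8].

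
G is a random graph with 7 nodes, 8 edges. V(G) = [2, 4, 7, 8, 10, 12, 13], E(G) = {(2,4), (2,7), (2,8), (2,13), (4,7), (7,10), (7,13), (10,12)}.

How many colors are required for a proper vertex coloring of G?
Clique number ω(G) = 3 (lower bound: χ ≥ ω).
The clique on [2, 4, 7] has size 3, forcing χ ≥ 3, and the coloring below uses 3 colors, so χ(G) = 3.
A valid 3-coloring: color 1: [7, 8, 12]; color 2: [2, 10]; color 3: [4, 13].

χ(G) = 3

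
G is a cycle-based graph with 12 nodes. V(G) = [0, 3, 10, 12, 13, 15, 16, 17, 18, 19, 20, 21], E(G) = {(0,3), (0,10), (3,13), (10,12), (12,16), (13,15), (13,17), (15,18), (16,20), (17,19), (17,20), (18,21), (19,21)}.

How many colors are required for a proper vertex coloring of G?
χ(G) = 2

Clique number ω(G) = 2 (lower bound: χ ≥ ω).
The graph is bipartite (no odd cycle), so 2 colors suffice: χ(G) = 2.
A valid 2-coloring: color 1: [3, 10, 15, 16, 17, 21]; color 2: [0, 12, 13, 18, 19, 20].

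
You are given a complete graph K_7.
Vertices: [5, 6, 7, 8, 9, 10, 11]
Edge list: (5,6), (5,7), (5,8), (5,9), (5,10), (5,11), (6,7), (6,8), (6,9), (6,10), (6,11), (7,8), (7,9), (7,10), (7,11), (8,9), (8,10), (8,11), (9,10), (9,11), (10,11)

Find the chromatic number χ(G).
Clique number ω(G) = 7 (lower bound: χ ≥ ω).
The clique on [5, 6, 7, 8, 9, 10, 11] has size 7, forcing χ ≥ 7, and the coloring below uses 7 colors, so χ(G) = 7.
A valid 7-coloring: color 1: [6]; color 2: [8]; color 3: [5]; color 4: [9]; color 5: [10]; color 6: [11]; color 7: [7].

χ(G) = 7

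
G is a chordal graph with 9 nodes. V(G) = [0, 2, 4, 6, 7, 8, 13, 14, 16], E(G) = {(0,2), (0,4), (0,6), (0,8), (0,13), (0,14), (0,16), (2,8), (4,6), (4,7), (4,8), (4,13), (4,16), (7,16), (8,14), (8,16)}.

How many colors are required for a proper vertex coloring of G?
Clique number ω(G) = 4 (lower bound: χ ≥ ω).
The clique on [0, 4, 8, 16] has size 4, forcing χ ≥ 4, and the coloring below uses 4 colors, so χ(G) = 4.
A valid 4-coloring: color 1: [0, 7]; color 2: [2, 4, 14]; color 3: [6, 8, 13]; color 4: [16].

χ(G) = 4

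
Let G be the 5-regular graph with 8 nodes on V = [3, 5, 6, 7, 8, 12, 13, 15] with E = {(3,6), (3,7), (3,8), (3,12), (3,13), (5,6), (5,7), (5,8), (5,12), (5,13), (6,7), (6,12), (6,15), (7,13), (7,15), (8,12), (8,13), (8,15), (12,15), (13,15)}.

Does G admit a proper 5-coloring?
A valid 5-coloring: color 1: [6, 13]; color 2: [3, 5, 15]; color 3: [7, 12]; color 4: [8].
(χ(G) = 4 ≤ 5.)

Yes, G is 5-colorable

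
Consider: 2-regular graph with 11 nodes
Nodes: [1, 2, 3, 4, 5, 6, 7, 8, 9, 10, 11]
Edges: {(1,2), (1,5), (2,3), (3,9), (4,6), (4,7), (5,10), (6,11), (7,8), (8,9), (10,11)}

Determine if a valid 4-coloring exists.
Yes, G is 4-colorable

A valid 4-coloring: color 1: [2, 4, 5, 8, 11]; color 2: [1, 3, 6, 7, 10]; color 3: [9].
(χ(G) = 3 ≤ 4.)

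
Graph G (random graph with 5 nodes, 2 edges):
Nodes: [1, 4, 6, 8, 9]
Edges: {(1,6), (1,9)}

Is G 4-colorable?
A valid 4-coloring: color 1: [1, 4, 8]; color 2: [6, 9].
(χ(G) = 2 ≤ 4.)

Yes, G is 4-colorable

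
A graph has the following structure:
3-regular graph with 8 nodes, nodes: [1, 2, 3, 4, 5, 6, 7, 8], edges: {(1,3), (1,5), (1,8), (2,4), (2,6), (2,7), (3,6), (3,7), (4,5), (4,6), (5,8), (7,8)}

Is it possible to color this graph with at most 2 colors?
No, G is not 2-colorable

The clique on vertices [1, 5, 8] has size 3 > 2, so it alone needs 3 colors.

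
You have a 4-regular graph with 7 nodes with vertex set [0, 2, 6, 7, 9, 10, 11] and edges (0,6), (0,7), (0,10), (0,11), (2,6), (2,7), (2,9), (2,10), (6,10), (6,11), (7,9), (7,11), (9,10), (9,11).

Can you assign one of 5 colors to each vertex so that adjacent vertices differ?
A valid 5-coloring: color 1: [7, 10]; color 2: [6, 9]; color 3: [0, 2]; color 4: [11].
(χ(G) = 4 ≤ 5.)

Yes, G is 5-colorable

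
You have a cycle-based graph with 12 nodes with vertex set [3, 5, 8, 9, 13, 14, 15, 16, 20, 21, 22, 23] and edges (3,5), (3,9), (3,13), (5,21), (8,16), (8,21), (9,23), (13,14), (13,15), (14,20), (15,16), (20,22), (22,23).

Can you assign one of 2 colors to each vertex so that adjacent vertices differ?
No, G is not 2-colorable

Odd cycle [14, 20, 22, 23, 9, 3, 13] needs 3 colors (χ ≥ 3).
Hence χ(G) ≥ 3 > 2, so no proper 2-coloring exists.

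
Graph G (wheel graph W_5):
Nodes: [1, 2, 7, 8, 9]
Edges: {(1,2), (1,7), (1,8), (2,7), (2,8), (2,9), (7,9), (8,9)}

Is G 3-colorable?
A valid 3-coloring: color 1: [2]; color 2: [1, 9]; color 3: [7, 8].
(χ(G) = 3 ≤ 3.)

Yes, G is 3-colorable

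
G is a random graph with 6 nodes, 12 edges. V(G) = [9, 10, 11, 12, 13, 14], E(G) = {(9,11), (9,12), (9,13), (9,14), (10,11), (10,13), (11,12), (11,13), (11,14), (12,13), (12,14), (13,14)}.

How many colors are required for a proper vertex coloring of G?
Clique number ω(G) = 5 (lower bound: χ ≥ ω).
The clique on [9, 11, 12, 13, 14] has size 5, forcing χ ≥ 5, and the coloring below uses 5 colors, so χ(G) = 5.
A valid 5-coloring: color 1: [11]; color 2: [13]; color 3: [10, 12]; color 4: [14]; color 5: [9].

χ(G) = 5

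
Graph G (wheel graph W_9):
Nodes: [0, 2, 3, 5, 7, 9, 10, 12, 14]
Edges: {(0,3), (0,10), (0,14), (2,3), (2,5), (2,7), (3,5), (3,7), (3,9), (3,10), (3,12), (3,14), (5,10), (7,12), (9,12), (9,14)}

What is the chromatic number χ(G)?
χ(G) = 3

Clique number ω(G) = 3 (lower bound: χ ≥ ω).
The clique on [0, 3, 10] has size 3, forcing χ ≥ 3, and the coloring below uses 3 colors, so χ(G) = 3.
A valid 3-coloring: color 1: [3]; color 2: [0, 5, 7, 9]; color 3: [2, 10, 12, 14].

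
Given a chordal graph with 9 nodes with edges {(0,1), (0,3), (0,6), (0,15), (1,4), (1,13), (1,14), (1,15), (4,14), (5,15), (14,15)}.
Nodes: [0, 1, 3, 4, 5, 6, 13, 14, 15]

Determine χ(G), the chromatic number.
Clique number ω(G) = 3 (lower bound: χ ≥ ω).
The clique on [0, 1, 15] has size 3, forcing χ ≥ 3, and the coloring below uses 3 colors, so χ(G) = 3.
A valid 3-coloring: color 1: [1, 3, 5, 6]; color 2: [0, 13, 14]; color 3: [4, 15].

χ(G) = 3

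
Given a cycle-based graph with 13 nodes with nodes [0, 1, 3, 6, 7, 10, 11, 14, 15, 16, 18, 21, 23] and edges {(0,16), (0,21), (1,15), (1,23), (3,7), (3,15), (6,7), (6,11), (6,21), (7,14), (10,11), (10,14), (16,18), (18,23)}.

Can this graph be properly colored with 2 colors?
No, G is not 2-colorable

Odd cycle [14, 10, 11, 6, 7] needs 3 colors (χ ≥ 3).
Hence χ(G) ≥ 3 > 2, so no proper 2-coloring exists.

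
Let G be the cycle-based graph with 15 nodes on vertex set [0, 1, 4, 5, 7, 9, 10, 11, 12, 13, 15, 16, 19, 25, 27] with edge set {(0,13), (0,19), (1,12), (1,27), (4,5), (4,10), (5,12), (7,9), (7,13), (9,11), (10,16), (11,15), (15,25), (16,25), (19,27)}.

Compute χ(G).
Clique number ω(G) = 2 (lower bound: χ ≥ ω).
Odd cycle [19, 0, 13, 7, 9, 11, 15, 25, 16, 10, 4, 5, 12, 1, 27] needs 3 colors (χ ≥ 3).
The coloring below uses 3 colors, so χ(G) = 3.
A valid 3-coloring: color 1: [1, 4, 9, 13, 15, 16, 19]; color 2: [0, 5, 7, 10, 11, 25, 27]; color 3: [12].

χ(G) = 3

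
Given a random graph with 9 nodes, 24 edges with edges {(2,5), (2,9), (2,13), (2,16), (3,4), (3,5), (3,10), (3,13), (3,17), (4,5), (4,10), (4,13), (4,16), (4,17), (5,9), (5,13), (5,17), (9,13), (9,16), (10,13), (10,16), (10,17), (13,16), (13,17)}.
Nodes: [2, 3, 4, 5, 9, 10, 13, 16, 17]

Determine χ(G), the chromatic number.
Clique number ω(G) = 5 (lower bound: χ ≥ ω).
The clique on [3, 4, 10, 13, 17] has size 5, forcing χ ≥ 5, and the coloring below uses 5 colors, so χ(G) = 5.
A valid 5-coloring: color 1: [13]; color 2: [5, 10]; color 3: [4, 9]; color 4: [3, 16]; color 5: [2, 17].

χ(G) = 5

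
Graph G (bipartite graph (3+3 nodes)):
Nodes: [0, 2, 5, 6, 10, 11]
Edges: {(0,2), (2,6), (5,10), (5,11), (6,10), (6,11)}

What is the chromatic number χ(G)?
χ(G) = 2

Clique number ω(G) = 2 (lower bound: χ ≥ ω).
The graph is bipartite (no odd cycle), so 2 colors suffice: χ(G) = 2.
A valid 2-coloring: color 1: [0, 5, 6]; color 2: [2, 10, 11].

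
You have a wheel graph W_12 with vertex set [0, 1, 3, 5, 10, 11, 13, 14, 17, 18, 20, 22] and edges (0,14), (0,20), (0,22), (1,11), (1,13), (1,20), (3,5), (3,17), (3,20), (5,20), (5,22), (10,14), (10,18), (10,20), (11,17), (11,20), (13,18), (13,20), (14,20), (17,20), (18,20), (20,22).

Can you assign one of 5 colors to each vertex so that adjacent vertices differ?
Yes, G is 5-colorable

A valid 5-coloring: color 1: [20]; color 2: [0, 1, 5, 10, 17]; color 3: [3, 11, 14, 18, 22]; color 4: [13].
(χ(G) = 4 ≤ 5.)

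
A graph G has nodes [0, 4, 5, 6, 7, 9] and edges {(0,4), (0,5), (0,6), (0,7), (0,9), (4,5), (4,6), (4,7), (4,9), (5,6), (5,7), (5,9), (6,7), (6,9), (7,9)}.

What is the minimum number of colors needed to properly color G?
χ(G) = 6

Clique number ω(G) = 6 (lower bound: χ ≥ ω).
The clique on [0, 4, 5, 6, 7, 9] has size 6, forcing χ ≥ 6, and the coloring below uses 6 colors, so χ(G) = 6.
A valid 6-coloring: color 1: [6]; color 2: [0]; color 3: [9]; color 4: [5]; color 5: [4]; color 6: [7].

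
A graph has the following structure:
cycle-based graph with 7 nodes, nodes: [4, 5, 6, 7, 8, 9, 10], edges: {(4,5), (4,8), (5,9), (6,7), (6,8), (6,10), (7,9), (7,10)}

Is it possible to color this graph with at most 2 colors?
The clique on vertices [6, 7, 10] has size 3 > 2, so it alone needs 3 colors.

No, G is not 2-colorable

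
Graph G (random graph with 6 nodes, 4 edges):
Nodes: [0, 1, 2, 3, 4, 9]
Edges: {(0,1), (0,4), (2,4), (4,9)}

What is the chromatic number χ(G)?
Clique number ω(G) = 2 (lower bound: χ ≥ ω).
The graph is bipartite (no odd cycle), so 2 colors suffice: χ(G) = 2.
A valid 2-coloring: color 1: [1, 3, 4]; color 2: [0, 2, 9].

χ(G) = 2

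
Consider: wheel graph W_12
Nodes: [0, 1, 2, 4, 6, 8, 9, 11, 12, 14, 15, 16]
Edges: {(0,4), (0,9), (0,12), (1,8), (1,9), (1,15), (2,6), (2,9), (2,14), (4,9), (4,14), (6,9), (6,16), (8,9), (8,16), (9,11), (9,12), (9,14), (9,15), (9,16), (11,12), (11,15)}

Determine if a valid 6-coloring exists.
Yes, G is 6-colorable

A valid 6-coloring: color 1: [9]; color 2: [1, 2, 4, 11, 16]; color 3: [6, 8, 12, 14, 15]; color 4: [0].
(χ(G) = 4 ≤ 6.)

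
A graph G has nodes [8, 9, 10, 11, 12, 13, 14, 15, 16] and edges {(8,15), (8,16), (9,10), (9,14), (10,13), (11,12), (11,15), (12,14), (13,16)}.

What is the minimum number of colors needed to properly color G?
χ(G) = 3

Clique number ω(G) = 2 (lower bound: χ ≥ ω).
Odd cycle [8, 15, 11, 12, 14, 9, 10, 13, 16] needs 3 colors (χ ≥ 3).
The coloring below uses 3 colors, so χ(G) = 3.
A valid 3-coloring: color 1: [8, 11, 13, 14]; color 2: [9, 12, 15, 16]; color 3: [10].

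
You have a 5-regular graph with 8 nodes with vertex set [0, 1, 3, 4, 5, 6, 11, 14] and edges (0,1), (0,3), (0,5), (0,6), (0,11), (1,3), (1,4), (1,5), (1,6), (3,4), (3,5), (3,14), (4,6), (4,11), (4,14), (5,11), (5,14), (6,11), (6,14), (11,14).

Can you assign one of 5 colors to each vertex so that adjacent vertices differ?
A valid 5-coloring: color 1: [1, 14]; color 2: [5, 6]; color 3: [0, 4]; color 4: [3, 11].
(χ(G) = 4 ≤ 5.)

Yes, G is 5-colorable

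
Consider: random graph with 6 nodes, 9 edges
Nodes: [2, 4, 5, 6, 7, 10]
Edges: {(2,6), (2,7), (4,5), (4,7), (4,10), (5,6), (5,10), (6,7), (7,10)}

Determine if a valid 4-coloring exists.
A valid 4-coloring: color 1: [5, 7]; color 2: [6, 10]; color 3: [2, 4].
(χ(G) = 3 ≤ 4.)

Yes, G is 4-colorable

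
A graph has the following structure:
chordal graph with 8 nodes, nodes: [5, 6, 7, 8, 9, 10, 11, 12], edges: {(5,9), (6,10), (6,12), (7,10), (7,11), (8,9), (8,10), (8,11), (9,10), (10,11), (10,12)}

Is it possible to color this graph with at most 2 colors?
The clique on vertices [8, 9, 10] has size 3 > 2, so it alone needs 3 colors.

No, G is not 2-colorable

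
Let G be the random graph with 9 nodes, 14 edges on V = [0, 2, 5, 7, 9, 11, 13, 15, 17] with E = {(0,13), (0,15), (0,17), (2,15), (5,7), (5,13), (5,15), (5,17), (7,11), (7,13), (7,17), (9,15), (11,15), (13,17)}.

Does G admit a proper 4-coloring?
A valid 4-coloring: color 1: [7, 15]; color 2: [0, 2, 5, 9, 11]; color 3: [13]; color 4: [17].
(χ(G) = 4 ≤ 4.)

Yes, G is 4-colorable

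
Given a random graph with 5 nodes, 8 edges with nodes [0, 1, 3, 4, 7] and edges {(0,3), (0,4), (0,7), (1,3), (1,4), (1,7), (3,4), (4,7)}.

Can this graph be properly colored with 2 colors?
No, G is not 2-colorable

The clique on vertices [0, 3, 4] has size 3 > 2, so it alone needs 3 colors.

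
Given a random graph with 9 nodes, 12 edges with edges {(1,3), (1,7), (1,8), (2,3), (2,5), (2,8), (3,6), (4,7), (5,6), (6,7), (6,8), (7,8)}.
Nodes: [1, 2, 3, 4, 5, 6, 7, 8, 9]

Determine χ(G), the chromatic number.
χ(G) = 3

Clique number ω(G) = 3 (lower bound: χ ≥ ω).
The clique on [1, 7, 8] has size 3, forcing χ ≥ 3, and the coloring below uses 3 colors, so χ(G) = 3.
A valid 3-coloring: color 1: [1, 2, 4, 6, 9]; color 2: [3, 5, 8]; color 3: [7].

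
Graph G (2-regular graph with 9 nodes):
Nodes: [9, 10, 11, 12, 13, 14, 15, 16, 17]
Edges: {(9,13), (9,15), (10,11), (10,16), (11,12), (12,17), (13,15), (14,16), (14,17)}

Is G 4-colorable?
A valid 4-coloring: color 1: [11, 13, 16, 17]; color 2: [9, 10, 12, 14]; color 3: [15].
(χ(G) = 3 ≤ 4.)

Yes, G is 4-colorable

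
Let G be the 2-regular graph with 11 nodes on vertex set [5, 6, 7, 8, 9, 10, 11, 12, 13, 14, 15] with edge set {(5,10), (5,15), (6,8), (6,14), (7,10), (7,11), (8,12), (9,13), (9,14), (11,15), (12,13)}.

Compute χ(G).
χ(G) = 3

Clique number ω(G) = 2 (lower bound: χ ≥ ω).
Odd cycle [11, 15, 5, 10, 7] needs 3 colors (χ ≥ 3).
The coloring below uses 3 colors, so χ(G) = 3.
A valid 3-coloring: color 1: [8, 10, 13, 14, 15]; color 2: [5, 6, 9, 11, 12]; color 3: [7].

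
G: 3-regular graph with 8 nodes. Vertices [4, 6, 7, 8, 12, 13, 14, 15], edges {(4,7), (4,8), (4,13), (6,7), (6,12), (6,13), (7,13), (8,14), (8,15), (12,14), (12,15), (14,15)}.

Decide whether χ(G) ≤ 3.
A valid 3-coloring: color 1: [7, 8, 12]; color 2: [4, 6, 14]; color 3: [13, 15].
(χ(G) = 3 ≤ 3.)

Yes, G is 3-colorable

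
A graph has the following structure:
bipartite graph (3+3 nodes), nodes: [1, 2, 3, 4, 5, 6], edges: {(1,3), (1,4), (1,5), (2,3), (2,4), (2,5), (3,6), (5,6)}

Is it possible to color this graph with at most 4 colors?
A valid 4-coloring: color 1: [1, 2, 6]; color 2: [3, 4, 5].
(χ(G) = 2 ≤ 4.)

Yes, G is 4-colorable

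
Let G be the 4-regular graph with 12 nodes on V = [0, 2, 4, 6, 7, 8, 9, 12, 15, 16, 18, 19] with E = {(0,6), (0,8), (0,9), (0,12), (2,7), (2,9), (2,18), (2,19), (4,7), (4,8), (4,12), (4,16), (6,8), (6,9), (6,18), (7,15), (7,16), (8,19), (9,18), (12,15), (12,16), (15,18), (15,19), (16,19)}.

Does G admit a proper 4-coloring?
Yes, G is 4-colorable

A valid 4-coloring: color 1: [0, 7, 18, 19]; color 2: [8, 9, 15, 16]; color 3: [2, 6, 12]; color 4: [4].
(χ(G) = 3 ≤ 4.)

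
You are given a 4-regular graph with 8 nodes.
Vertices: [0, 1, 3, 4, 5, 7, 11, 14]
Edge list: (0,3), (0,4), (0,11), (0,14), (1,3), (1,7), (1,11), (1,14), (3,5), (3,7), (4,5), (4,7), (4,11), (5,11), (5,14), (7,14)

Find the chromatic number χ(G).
Clique number ω(G) = 3 (lower bound: χ ≥ ω).
The clique on [0, 4, 11] has size 3, forcing χ ≥ 3, and the coloring below uses 3 colors, so χ(G) = 3.
A valid 3-coloring: color 1: [3, 11, 14]; color 2: [1, 4]; color 3: [0, 5, 7].

χ(G) = 3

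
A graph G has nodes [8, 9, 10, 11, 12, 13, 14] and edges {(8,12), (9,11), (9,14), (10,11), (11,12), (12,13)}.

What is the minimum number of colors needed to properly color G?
Clique number ω(G) = 2 (lower bound: χ ≥ ω).
The graph is bipartite (no odd cycle), so 2 colors suffice: χ(G) = 2.
A valid 2-coloring: color 1: [9, 10, 12]; color 2: [8, 11, 13, 14].

χ(G) = 2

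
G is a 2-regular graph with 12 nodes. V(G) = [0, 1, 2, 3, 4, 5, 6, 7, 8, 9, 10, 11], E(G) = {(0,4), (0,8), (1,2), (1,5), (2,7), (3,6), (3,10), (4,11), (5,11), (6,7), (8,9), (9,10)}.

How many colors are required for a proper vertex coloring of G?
χ(G) = 2

Clique number ω(G) = 2 (lower bound: χ ≥ ω).
The graph is bipartite (no odd cycle), so 2 colors suffice: χ(G) = 2.
A valid 2-coloring: color 1: [2, 4, 5, 6, 8, 10]; color 2: [0, 1, 3, 7, 9, 11].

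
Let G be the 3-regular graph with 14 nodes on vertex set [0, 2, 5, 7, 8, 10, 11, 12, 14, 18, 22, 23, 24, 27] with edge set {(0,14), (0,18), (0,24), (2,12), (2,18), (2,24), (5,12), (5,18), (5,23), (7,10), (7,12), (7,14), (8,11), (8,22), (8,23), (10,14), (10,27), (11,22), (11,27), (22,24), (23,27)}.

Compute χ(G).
χ(G) = 3

Clique number ω(G) = 3 (lower bound: χ ≥ ω).
The clique on [7, 10, 14] has size 3, forcing χ ≥ 3, and the coloring below uses 3 colors, so χ(G) = 3.
A valid 3-coloring: color 1: [0, 2, 5, 7, 22, 27]; color 2: [11, 12, 14, 18, 23, 24]; color 3: [8, 10].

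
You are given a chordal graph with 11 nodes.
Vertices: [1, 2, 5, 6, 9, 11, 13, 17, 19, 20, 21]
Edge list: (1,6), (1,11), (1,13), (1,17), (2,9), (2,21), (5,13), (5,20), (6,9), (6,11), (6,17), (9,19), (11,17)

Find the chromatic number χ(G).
Clique number ω(G) = 4 (lower bound: χ ≥ ω).
The clique on [1, 6, 11, 17] has size 4, forcing χ ≥ 4, and the coloring below uses 4 colors, so χ(G) = 4.
A valid 4-coloring: color 1: [2, 6, 13, 19, 20]; color 2: [1, 5, 9, 21]; color 3: [17]; color 4: [11].

χ(G) = 4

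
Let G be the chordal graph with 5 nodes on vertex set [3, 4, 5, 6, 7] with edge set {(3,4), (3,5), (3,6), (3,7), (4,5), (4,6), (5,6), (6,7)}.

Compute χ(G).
Clique number ω(G) = 4 (lower bound: χ ≥ ω).
The clique on [3, 4, 5, 6] has size 4, forcing χ ≥ 4, and the coloring below uses 4 colors, so χ(G) = 4.
A valid 4-coloring: color 1: [6]; color 2: [3]; color 3: [4, 7]; color 4: [5].

χ(G) = 4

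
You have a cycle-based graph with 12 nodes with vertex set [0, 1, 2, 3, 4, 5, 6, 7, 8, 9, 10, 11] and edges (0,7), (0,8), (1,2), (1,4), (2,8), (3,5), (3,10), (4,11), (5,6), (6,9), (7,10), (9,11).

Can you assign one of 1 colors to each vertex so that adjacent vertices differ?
Edge (0,8) forces its endpoints to differ, so 1 color is not enough.

No, G is not 1-colorable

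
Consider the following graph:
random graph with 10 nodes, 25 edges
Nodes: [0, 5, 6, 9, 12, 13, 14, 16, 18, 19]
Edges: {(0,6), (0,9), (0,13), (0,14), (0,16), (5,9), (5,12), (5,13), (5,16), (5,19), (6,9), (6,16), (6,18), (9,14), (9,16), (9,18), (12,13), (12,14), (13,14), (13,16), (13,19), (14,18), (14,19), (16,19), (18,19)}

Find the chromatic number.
χ(G) = 4

Clique number ω(G) = 4 (lower bound: χ ≥ ω).
The clique on [0, 6, 9, 16] has size 4, forcing χ ≥ 4, and the coloring below uses 4 colors, so χ(G) = 4.
A valid 4-coloring: color 1: [9, 13]; color 2: [5, 6, 14]; color 3: [0, 12, 19]; color 4: [16, 18].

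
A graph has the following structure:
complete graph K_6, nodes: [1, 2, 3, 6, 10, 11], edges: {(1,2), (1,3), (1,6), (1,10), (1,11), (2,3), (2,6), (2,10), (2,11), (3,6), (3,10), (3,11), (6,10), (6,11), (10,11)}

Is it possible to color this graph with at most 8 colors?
Yes, G is 8-colorable

A valid 8-coloring: color 1: [3]; color 2: [11]; color 3: [2]; color 4: [6]; color 5: [10]; color 6: [1].
(χ(G) = 6 ≤ 8.)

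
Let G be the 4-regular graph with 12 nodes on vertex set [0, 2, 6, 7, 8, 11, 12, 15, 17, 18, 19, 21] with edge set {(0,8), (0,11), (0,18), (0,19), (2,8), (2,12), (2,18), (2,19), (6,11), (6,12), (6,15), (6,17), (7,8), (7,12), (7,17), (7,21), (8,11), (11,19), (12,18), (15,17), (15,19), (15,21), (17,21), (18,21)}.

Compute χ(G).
χ(G) = 3

Clique number ω(G) = 3 (lower bound: χ ≥ ω).
The clique on [0, 8, 11] has size 3, forcing χ ≥ 3, and the coloring below uses 3 colors, so χ(G) = 3.
A valid 3-coloring: color 1: [0, 2, 6, 21]; color 2: [8, 12, 17, 19]; color 3: [7, 11, 15, 18].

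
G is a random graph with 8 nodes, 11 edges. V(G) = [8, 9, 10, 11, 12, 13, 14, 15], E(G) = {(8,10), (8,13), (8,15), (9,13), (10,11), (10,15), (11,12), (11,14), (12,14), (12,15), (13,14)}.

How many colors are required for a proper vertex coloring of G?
χ(G) = 3

Clique number ω(G) = 3 (lower bound: χ ≥ ω).
The clique on [8, 10, 15] has size 3, forcing χ ≥ 3, and the coloring below uses 3 colors, so χ(G) = 3.
A valid 3-coloring: color 1: [11, 13, 15]; color 2: [8, 9, 14]; color 3: [10, 12].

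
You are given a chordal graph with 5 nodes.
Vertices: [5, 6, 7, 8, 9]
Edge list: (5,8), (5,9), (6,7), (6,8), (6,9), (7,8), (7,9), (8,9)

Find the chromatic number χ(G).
χ(G) = 4

Clique number ω(G) = 4 (lower bound: χ ≥ ω).
The clique on [6, 7, 8, 9] has size 4, forcing χ ≥ 4, and the coloring below uses 4 colors, so χ(G) = 4.
A valid 4-coloring: color 1: [8]; color 2: [9]; color 3: [5, 6]; color 4: [7].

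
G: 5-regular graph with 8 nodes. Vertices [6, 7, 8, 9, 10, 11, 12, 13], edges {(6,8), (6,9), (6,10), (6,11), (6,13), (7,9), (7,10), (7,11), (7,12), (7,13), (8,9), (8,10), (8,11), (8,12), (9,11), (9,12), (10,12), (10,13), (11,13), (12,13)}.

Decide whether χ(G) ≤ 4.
Yes, G is 4-colorable

A valid 4-coloring: color 1: [9, 13]; color 2: [6, 12]; color 3: [7, 8]; color 4: [10, 11].
(χ(G) = 4 ≤ 4.)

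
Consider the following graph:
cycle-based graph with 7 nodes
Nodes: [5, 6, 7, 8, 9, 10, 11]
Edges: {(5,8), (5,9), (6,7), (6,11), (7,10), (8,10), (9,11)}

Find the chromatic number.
Clique number ω(G) = 2 (lower bound: χ ≥ ω).
Odd cycle [7, 6, 11, 9, 5, 8, 10] needs 3 colors (χ ≥ 3).
The coloring below uses 3 colors, so χ(G) = 3.
A valid 3-coloring: color 1: [7, 8, 11]; color 2: [6, 9, 10]; color 3: [5].

χ(G) = 3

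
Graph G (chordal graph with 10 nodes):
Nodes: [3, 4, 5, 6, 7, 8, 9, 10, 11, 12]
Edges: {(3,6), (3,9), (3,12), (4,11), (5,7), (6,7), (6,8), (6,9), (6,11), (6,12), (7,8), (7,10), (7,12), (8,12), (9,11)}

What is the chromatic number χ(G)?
Clique number ω(G) = 4 (lower bound: χ ≥ ω).
The clique on [6, 7, 8, 12] has size 4, forcing χ ≥ 4, and the coloring below uses 4 colors, so χ(G) = 4.
A valid 4-coloring: color 1: [4, 5, 6, 10]; color 2: [3, 7, 11]; color 3: [9, 12]; color 4: [8].

χ(G) = 4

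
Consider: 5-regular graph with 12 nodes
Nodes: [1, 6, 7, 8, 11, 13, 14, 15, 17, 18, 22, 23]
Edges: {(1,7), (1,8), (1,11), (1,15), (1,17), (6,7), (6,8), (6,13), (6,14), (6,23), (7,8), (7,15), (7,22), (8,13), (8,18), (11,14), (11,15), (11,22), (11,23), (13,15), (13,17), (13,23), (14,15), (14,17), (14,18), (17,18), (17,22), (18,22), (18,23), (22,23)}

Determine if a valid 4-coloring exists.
Yes, G is 4-colorable

A valid 4-coloring: color 1: [1, 14, 23]; color 2: [8, 15, 22]; color 3: [7, 11, 13, 18]; color 4: [6, 17].
(χ(G) = 4 ≤ 4.)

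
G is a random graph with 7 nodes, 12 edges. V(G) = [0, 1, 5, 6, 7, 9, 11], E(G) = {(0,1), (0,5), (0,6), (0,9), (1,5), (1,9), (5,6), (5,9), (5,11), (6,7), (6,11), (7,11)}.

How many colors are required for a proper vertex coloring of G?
χ(G) = 4

Clique number ω(G) = 4 (lower bound: χ ≥ ω).
The clique on [0, 1, 5, 9] has size 4, forcing χ ≥ 4, and the coloring below uses 4 colors, so χ(G) = 4.
A valid 4-coloring: color 1: [5, 7]; color 2: [0, 11]; color 3: [6, 9]; color 4: [1].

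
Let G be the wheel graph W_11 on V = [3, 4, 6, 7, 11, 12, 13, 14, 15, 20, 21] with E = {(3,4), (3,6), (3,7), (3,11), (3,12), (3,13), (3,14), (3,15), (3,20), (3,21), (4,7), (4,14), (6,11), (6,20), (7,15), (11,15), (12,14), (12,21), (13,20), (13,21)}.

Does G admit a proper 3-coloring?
A valid 3-coloring: color 1: [3]; color 2: [4, 6, 12, 13, 15]; color 3: [7, 11, 14, 20, 21].
(χ(G) = 3 ≤ 3.)

Yes, G is 3-colorable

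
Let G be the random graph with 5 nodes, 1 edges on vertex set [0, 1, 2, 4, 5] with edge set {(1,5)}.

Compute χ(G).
Clique number ω(G) = 2 (lower bound: χ ≥ ω).
The graph is bipartite (no odd cycle), so 2 colors suffice: χ(G) = 2.
A valid 2-coloring: color 1: [0, 1, 2, 4]; color 2: [5].

χ(G) = 2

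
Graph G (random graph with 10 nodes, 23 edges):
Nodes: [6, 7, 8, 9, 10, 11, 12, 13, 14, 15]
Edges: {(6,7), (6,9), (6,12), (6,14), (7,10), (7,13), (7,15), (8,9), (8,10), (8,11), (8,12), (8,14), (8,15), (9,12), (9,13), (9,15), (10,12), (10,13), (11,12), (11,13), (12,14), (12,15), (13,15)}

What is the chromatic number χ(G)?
χ(G) = 4

Clique number ω(G) = 4 (lower bound: χ ≥ ω).
The clique on [8, 9, 12, 15] has size 4, forcing χ ≥ 4, and the coloring below uses 4 colors, so χ(G) = 4.
A valid 4-coloring: color 1: [12, 13]; color 2: [6, 8]; color 3: [7, 9, 11, 14]; color 4: [10, 15].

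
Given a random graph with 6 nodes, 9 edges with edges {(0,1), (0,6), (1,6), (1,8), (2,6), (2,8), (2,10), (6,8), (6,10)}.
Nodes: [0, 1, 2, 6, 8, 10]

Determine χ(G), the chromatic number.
χ(G) = 3

Clique number ω(G) = 3 (lower bound: χ ≥ ω).
The clique on [1, 6, 8] has size 3, forcing χ ≥ 3, and the coloring below uses 3 colors, so χ(G) = 3.
A valid 3-coloring: color 1: [6]; color 2: [1, 2]; color 3: [0, 8, 10].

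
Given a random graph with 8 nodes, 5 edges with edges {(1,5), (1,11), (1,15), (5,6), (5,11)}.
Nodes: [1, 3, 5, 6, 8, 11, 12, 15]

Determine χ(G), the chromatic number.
χ(G) = 3

Clique number ω(G) = 3 (lower bound: χ ≥ ω).
The clique on [1, 5, 11] has size 3, forcing χ ≥ 3, and the coloring below uses 3 colors, so χ(G) = 3.
A valid 3-coloring: color 1: [3, 5, 8, 12, 15]; color 2: [1, 6]; color 3: [11].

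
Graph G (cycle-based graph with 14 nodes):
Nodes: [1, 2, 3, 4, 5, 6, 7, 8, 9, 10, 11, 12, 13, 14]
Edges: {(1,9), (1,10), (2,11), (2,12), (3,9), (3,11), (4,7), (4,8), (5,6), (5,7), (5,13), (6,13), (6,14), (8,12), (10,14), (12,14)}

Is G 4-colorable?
A valid 4-coloring: color 1: [4, 6, 9, 10, 11, 12]; color 2: [1, 2, 3, 5, 8, 14]; color 3: [7, 13].
(χ(G) = 3 ≤ 4.)

Yes, G is 4-colorable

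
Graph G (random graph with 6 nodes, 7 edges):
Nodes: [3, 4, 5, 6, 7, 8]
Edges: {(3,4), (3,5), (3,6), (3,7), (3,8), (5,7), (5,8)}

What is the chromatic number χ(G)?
Clique number ω(G) = 3 (lower bound: χ ≥ ω).
The clique on [3, 5, 8] has size 3, forcing χ ≥ 3, and the coloring below uses 3 colors, so χ(G) = 3.
A valid 3-coloring: color 1: [3]; color 2: [4, 5, 6]; color 3: [7, 8].

χ(G) = 3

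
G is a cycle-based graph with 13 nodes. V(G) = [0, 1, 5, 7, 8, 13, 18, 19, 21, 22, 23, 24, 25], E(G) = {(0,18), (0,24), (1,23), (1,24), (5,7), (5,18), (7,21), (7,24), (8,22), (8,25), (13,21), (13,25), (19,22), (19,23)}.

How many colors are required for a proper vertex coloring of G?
χ(G) = 3

Clique number ω(G) = 2 (lower bound: χ ≥ ω).
Odd cycle [18, 5, 7, 24, 0] needs 3 colors (χ ≥ 3).
The coloring below uses 3 colors, so χ(G) = 3.
A valid 3-coloring: color 1: [18, 21, 22, 23, 24, 25]; color 2: [0, 1, 7, 8, 13, 19]; color 3: [5].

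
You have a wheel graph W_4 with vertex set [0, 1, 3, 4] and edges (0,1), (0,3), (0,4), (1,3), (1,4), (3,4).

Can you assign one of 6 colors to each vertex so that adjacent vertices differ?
A valid 6-coloring: color 1: [0]; color 2: [3]; color 3: [4]; color 4: [1].
(χ(G) = 4 ≤ 6.)

Yes, G is 6-colorable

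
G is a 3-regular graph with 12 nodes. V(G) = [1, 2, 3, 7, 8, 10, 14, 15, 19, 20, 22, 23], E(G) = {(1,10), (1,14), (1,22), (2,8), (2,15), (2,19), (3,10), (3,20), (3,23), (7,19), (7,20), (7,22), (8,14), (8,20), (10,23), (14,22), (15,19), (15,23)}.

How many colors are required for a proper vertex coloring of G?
χ(G) = 3

Clique number ω(G) = 3 (lower bound: χ ≥ ω).
The clique on [1, 14, 22] has size 3, forcing χ ≥ 3, and the coloring below uses 3 colors, so χ(G) = 3.
A valid 3-coloring: color 1: [2, 10, 20, 22]; color 2: [1, 8, 19, 23]; color 3: [3, 7, 14, 15].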